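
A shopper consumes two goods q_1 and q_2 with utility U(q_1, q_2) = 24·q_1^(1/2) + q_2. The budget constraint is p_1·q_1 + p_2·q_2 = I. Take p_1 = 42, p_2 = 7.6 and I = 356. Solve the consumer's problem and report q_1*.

MU_q_1 = 12/√q_1, MU_q_2 = 1. Tangency: 12/√q_1 = p_1/p_2.
Solve: √q_1 = 12·p_2/p_1, so q_1*(p_1,p_2) = (12·p_2/p_1)², and q_2* = (I − p_1·q_1*)/p_2.
Plugging in: q_1* = (12·7.6/42)² = 4.7151.

q_1* = 4.7151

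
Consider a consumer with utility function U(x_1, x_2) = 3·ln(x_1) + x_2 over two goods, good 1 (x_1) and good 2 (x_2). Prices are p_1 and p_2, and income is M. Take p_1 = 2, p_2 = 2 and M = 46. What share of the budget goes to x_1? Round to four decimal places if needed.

Set MRS = p_1/p_2: (3/x_1)/1 = p_1/p_2.
So x_1*(p_1,p_2) = 3·p_2/p_1, independent of income; and x_2* = (M − 3·p_2)/p_2.
At the given prices: x_1* = 3·2/2 = 3, and x_2* = 20.
Expenditure on x_1: 2·3 = 6; share = 0.1304.

share on x_1 = 0.1304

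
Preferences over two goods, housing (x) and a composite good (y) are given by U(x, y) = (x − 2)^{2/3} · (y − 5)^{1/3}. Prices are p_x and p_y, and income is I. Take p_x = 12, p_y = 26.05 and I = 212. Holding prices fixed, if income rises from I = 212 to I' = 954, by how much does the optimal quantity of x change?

Δx* = 41.2222

Let x' = x−2, y' = y−5. MRS = 2·y'/x' = p_x/p_y.
After buying the subsistence bundle (2, 5), a share 2/3 of the remaining income goes to x: x* = 2 + 2/3·(I − 2p_x − 5p_y)/p_x.
Discretionary income = 212 − 2·12 − 5·26.05 = 57.75; x* = 2 + 2/3·57.75/12 = 5.2083.
At I' = 954: x* = 46.4306. Change: 46.4306 − 5.2083 = 41.2222.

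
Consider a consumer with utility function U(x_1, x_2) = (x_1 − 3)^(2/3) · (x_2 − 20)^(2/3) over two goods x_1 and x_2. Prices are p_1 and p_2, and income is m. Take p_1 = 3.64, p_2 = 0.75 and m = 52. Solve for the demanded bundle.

After buying the subsistence bundle (3, 20), a share 0.5 of the remaining income goes to x_1: x_1* = 3 + 0.5·(m − 3p_1 − 20p_2)/p_1.
Discretionary income = 52 − 3·3.64 − 20·0.75 = 26.08; x_1* = 3 + 0.5·26.08/3.64 = 6.5824; x_2* = 20 + 0.5·26.08/0.75 = 37.3867.

x_1* = 6.5824, x_2* = 37.3867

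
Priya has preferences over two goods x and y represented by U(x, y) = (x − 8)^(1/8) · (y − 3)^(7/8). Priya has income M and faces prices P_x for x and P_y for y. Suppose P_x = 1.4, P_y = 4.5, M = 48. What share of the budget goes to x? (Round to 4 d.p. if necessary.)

share on x = 0.294

After buying the subsistence bundle (8, 3), a share 0.125 of the remaining income goes to x: x* = 8 + 0.125·(M − 8P_x − 3P_y)/P_x.
Discretionary income = 48 − 8·1.4 − 3·4.5 = 23.3; x* = 8 + 0.125·23.3/1.4 = 10.0804; y* = 3 + 0.875·23.3/4.5 = 7.5306.
Expenditure on x: 1.4·10.0804 = 14.1125; share = 0.294.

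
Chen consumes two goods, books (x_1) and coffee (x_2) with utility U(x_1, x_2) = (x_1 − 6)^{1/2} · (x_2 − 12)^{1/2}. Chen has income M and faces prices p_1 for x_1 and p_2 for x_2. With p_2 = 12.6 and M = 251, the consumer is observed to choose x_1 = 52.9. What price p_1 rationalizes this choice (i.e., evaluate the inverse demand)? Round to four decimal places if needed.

p_1 = 1

Let x_1' = x_1−6, x_2' = x_2−12. MRS = x_2'/x_1' = p_1/p_2.
After buying the subsistence bundle (6, 12), a share 0.5 of the remaining income goes to x_1: x_1* = 6 + 0.5·(M − 6p_1 − 12p_2)/p_1.
Set x_1* = 52.9 in the demand function and solve for p_1: p_1 = 1.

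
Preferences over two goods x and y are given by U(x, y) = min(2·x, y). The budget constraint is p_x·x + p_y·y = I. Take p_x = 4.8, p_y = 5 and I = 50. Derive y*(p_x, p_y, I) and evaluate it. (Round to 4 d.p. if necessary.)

y* = 6.7568

Leontief preferences: the optimum is at the kink where x/1 = y/2, i.e. y = 2·x.
Budget: p_x·x + p_y·2·x = I, so (p_x + 2·p_y)·x = I.
Demand: x*(p_x,p_y,I) = I/(p_x + 2·p_y), y* = 2·I/(p_x + 2·p_y).
Here 4.8 + 2·5 = 14.8, giving y* = 6.7568.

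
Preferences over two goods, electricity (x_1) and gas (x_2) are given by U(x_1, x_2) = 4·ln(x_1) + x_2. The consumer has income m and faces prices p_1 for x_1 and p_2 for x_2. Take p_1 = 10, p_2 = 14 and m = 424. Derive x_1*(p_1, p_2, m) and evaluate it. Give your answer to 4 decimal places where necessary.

MU_x_1 = 4/x_1, MU_x_2 = 1. Tangency: 4/x_1 = p_1/p_2.
So x_1*(p_1,p_2) = 4·p_2/p_1, independent of income; and x_2* = (m − 4·p_2)/p_2.
At the given prices: x_1* = 4·14/10 = 5.6.

x_1* = 5.6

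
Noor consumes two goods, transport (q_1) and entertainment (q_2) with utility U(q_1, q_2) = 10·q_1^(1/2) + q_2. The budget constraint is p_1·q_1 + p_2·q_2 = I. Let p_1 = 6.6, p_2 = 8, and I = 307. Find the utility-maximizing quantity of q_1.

q_1* = 36.7309

MU_q_1 = 5/√q_1, MU_q_2 = 1. Tangency: 5/√q_1 = p_1/p_2.
Solve: √q_1 = 5·p_2/p_1, so q_1*(p_1,p_2) = (5·p_2/p_1)², and q_2* = (I − p_1·q_1*)/p_2.
Plugging in: q_1* = (5·8/6.6)² = 36.7309.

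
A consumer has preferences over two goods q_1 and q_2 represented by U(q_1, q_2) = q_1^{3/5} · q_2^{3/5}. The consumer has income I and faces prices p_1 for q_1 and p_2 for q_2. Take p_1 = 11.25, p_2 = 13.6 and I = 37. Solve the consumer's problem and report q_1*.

Demand: q_1*(p_1,p_2,I) = 0.5·I/p_1 and q_2* = 0.5·I/p_2.
At p_1=11.25, p_2=13.6, I=37: q_1* = 0.5·37/11.25 = 1.6444.

q_1* = 1.6444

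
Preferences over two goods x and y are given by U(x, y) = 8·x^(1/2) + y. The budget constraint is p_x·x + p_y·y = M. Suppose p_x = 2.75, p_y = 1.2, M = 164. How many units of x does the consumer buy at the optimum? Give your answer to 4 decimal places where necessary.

x* = 3.0466

MU_x = 4/√x, MU_y = 1. Tangency: 4/√x = p_x/p_y.
Solve: √x = 4·p_y/p_x, so x*(p_x,p_y) = (4·p_y/p_x)², and y* = (M − p_x·x*)/p_y.
Plugging in: x* = (4·1.2/2.75)² = 3.0466.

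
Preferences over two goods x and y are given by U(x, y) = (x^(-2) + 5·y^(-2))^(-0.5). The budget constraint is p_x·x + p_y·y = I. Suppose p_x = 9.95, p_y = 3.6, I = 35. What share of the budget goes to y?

From the CES first-order condition, (1/5)·(y/x)^(3) = p_x/p_y.
Hence y/x = (5·p_x/p_y)^(1/(3)), i.e. raised to the 1/3 power.
With the ratio pinned down, the budget gives x* = I/(p_x + p_y·(y/x)) and y* = (y/x)·x*.
Numerically y/x = 2.399736, so x* = 35/(9.95 + 3.6·2.399736) = 1.8828 and y* = 2.399736·1.8828 = 4.5183.
Expenditure on y: 3.6·4.5183 = 16.2659; share = 0.4647.

share on y = 0.4647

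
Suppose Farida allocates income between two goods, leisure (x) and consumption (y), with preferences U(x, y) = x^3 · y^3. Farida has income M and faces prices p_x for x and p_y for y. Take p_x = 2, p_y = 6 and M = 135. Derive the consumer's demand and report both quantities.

x* = 33.75, y* = 11.25

MU_x/MU_y = (3·y)/(3·x); tangency sets this equal to p_x/p_y.
Rearranging, p_y·y = p_x·x. Substituting into the budget gives p_x·x·(1 + 1) = M.
Demand: x*(p_x,p_y,M) = 0.5·M/p_x and y* = 0.5·M/p_y.
At p_x=2, p_y=6, M=135: x* = 0.5·135/2 = 33.75, y* = 11.25.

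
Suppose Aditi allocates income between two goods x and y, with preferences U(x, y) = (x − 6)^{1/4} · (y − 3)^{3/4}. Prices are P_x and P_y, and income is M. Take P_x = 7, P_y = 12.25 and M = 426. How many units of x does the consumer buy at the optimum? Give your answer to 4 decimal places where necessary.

This is Cobb-Douglas in (x−6, y−3): tangency gives 0.25·P_y·(y−3) = 0.75·P_x·(x−6).
After buying the subsistence bundle (6, 3), a share 0.25 of the remaining income goes to x: x* = 6 + 0.25·(M − 6P_x − 3P_y)/P_x.
Discretionary income = 426 − 6·7 − 3·12.25 = 347.25; x* = 6 + 0.25·347.25/7 = 18.4018.

x* = 18.4018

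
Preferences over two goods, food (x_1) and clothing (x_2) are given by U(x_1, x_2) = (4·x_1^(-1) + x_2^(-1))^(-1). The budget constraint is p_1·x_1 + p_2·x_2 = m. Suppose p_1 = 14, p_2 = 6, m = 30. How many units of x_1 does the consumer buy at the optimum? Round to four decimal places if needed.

x_1* = 1.6144

MRS = MU_x_1/MU_x_2 = 4·(x_2/x_1)^(2). Set equal to p_1/p_2.
Solve for the ratio: x_2/x_1 = [(1/4)·p_1/p_2]^(0.5).
Substitute x_2 = (x_2/x_1)·x_1 into the budget: x_1* = m/(p_1 + p_2·(x_2/x_1)).
Numerically x_2/x_1 = 0.763763, so x_1* = 30/(14 + 6·0.763763) = 1.6144.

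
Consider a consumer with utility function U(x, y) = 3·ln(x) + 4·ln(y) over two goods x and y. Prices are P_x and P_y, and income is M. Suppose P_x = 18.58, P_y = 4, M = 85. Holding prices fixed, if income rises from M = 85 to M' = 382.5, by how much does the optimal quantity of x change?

Δx* = 6.8622

Tangency: MRS = (3/4)·y/x = P_x/P_y.
Rearranging, P_y·y = (4/3)·P_x·x. Substituting into the budget gives P_x·x·(1 + (4/3)) = M.
Demand: x*(P_x,P_y,M) = 3/7·M/P_x and y* = 4/7·M/P_y.
At P_x=18.58, P_y=4, M=85: x* = 3/7·85/18.58 = 1.9606.
At M' = 382.5: x* = 8.8229. Change: 8.8229 − 1.9606 = 6.8622.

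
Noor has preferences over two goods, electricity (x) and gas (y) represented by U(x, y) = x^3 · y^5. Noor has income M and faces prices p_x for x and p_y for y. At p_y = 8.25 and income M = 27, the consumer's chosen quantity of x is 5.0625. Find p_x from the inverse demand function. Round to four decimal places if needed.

p_x = 2

MU_x/MU_y = (3·y)/(5·x); tangency sets this equal to p_x/p_y.
Rearranging, p_y·y = (5/3)·p_x·x. Substituting into the budget gives p_x·x·(1 + (5/3)) = M.
Demand: x*(p_x,p_y,M) = 0.375·M/p_x and y* = 0.625·M/p_y.
Set x* = 5.0625 in the demand function and solve for p_x: p_x = 2.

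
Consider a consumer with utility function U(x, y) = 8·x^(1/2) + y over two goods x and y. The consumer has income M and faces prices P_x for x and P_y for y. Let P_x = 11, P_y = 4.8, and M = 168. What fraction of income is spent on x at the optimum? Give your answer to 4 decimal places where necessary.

share on x = 0.1995

Utility is quasi-linear in y; the FOC for x is 4/√x = P_x/P_y.
Thus x* = (4·P_y/P_x)² — independent of M — with the rest of income spent on y.
Plugging in: x* = (4·4.8/11)² = 3.0466, y* = 28.0182.
Expenditure on x: 11·3.0466 = 33.5127; share = 0.1995.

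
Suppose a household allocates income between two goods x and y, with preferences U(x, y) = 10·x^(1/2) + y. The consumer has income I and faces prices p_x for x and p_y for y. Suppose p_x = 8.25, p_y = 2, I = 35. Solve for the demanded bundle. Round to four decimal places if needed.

x* = 1.4692, y* = 11.4394

MU_x = 5/√x, MU_y = 1. Tangency: 5/√x = p_x/p_y.
Solve: √x = 5·p_y/p_x, so x*(p_x,p_y) = (5·p_y/p_x)², and y* = (I − p_x·x*)/p_y.
Plugging in: x* = (5·2/8.25)² = 1.4692, y* = 11.4394.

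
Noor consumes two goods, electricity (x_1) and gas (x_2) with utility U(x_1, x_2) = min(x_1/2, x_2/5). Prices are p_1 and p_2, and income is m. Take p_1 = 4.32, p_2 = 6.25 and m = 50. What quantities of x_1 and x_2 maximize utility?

With perfect complements, no substitution: consume in ratio x_1:x_2 = 2:5.
Budget: p_1·x_1 + p_2·(5/2)·x_1 = m, so (2·p_1 + 5·p_2)·x_1 = 2·m.
Demand: x_1*(p_1,p_2,m) = 2·m/(2·p_1 + 5·p_2), x_2* = 5·m/(2·p_1 + 5·p_2).
Here 2·4.32 + 5·6.25 = 39.89, giving x_1* = 2.5069 and x_2* = 6.2672.

x_1* = 2.5069, x_2* = 6.2672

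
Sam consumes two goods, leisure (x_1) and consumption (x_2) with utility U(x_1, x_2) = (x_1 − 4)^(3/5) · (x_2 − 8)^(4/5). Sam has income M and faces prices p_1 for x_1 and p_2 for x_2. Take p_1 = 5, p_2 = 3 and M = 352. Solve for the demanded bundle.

Let x_1' = x_1−4, x_2' = x_2−8. MRS = (3/4)·x_2'/x_1' = p_1/p_2.
Substituting into the budget: x_1* = 4 + 3/7·(M − 4·p_1 − 8·p_2)/p_1, and x_2* = 8 + 4/7·(…)/p_2.
Discretionary income = 352 − 4·5 − 8·3 = 308; x_1* = 4 + 3/7·308/5 = 30.4; x_2* = 8 + 4/7·308/3 = 66.6667.

x_1* = 30.4, x_2* = 66.6667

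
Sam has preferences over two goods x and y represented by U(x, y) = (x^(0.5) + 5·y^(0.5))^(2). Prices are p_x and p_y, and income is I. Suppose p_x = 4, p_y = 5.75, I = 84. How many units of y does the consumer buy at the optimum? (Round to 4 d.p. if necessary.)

From the CES first-order condition, (1/5)·(y/x)^(0.5) = p_x/p_y.
Solve for the ratio: y/x = [5·p_x/p_y]^(2).
With the ratio pinned down, the budget gives x* = I/(p_x + p_y·(y/x)) and y* = (y/x)·x*.
Numerically y/x = 12.098299, so x* = 84/(4 + 5.75·12.098299) = 1.1418 and y* = 12.098299·1.1418 = 13.8144.

y* = 13.8144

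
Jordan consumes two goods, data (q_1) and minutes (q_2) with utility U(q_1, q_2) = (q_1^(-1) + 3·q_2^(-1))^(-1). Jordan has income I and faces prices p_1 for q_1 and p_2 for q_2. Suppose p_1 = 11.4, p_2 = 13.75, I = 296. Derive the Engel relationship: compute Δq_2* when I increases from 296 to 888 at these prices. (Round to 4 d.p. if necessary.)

Substitute q_2 = (q_2/q_1)·q_1 into the budget: q_1* = I/(p_1 + p_2·(q_2/q_1)).
Numerically q_2/q_1 = 1.577109, so q_1* = 296/(11.4 + 13.75·1.577109) = 8.9466 and q_2* = 1.577109·8.9466 = 14.1097.
At I' = 888: q_2* = 42.3292. Change: 42.3292 − 14.1097 = 28.2195.

Δq_2* = 28.2195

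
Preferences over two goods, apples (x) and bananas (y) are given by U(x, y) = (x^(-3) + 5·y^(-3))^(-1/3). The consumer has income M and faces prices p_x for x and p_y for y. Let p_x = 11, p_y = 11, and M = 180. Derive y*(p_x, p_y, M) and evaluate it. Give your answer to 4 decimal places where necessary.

MRS = MU_x/MU_y = (1/5)·(y/x)^(4). Set equal to p_x/p_y.
Solve for the ratio: y/x = [5·p_x/p_y]^(0.25).
With the ratio pinned down, the budget gives x* = M/(p_x + p_y·(y/x)) and y* = (y/x)·x*.
Numerically y/x = 1.495349, so x* = 180/(11 + 11·1.495349) = 6.5577 and y* = 1.495349·6.5577 = 9.806.

y* = 9.806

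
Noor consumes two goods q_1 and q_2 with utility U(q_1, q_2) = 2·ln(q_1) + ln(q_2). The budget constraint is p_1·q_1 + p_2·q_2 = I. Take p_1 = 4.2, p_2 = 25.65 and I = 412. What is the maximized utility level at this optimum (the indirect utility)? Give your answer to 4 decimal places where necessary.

V = 10.0388

Demand: q_1*(p_1,p_2,I) = 2/3·I/p_1 and q_2* = 1/3·I/p_2.
At p_1=4.2, p_2=25.65, I=412: q_1* = 2/3·412/4.2 = 65.3968, q_2* = 5.3541.
Utility at the optimum: U(65.3968, 5.3541) = 10.0388.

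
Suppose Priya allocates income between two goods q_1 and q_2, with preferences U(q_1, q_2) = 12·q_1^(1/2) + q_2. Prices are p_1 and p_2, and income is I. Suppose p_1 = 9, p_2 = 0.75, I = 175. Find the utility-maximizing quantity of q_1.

Utility is quasi-linear in q_2; the FOC for q_1 is 6/√q_1 = p_1/p_2.
Thus q_1* = (6·p_2/p_1)² — independent of I — with the rest of income spent on q_2.
Plugging in: q_1* = (6·0.75/9)² = 0.25.

q_1* = 0.25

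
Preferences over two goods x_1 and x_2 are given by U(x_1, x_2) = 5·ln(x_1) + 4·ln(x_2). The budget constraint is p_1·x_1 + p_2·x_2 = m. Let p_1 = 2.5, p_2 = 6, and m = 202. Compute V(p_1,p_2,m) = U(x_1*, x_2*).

V = 29.8433

The MRS is (5/4)·x_2/x_1. Set MRS = p_1/p_2.
So 5·p_2·x_2 = 4·p_1·x_1; combined with the budget, a share 5/9 of income goes to x_1.
Demand: x_1*(p_1,p_2,m) = 5/9·m/p_1 and x_2* = 4/9·m/p_2.
At p_1=2.5, p_2=6, m=202: x_1* = 5/9·202/2.5 = 44.8889, x_2* = 14.963.
Utility at the optimum: U(44.8889, 14.963) = 29.8433.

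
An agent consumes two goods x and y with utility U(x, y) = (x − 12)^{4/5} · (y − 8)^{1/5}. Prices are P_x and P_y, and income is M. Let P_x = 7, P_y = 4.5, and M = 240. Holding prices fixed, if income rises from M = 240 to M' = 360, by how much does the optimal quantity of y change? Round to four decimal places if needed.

This is Cobb-Douglas in (x−12, y−8): tangency gives 0.8·P_y·(y−8) = 0.2·P_x·(x−12).
Substituting into the budget: x* = 12 + 0.8·(M − 12·P_x − 8·P_y)/P_x, and y* = 8 + 0.2·(…)/P_y.
Discretionary income = 240 − 12·7 − 8·4.5 = 120; y* = 8 + 0.2·120/4.5 = 13.3333.
At M' = 360: y* = 18.6667. Change: 18.6667 − 13.3333 = 5.3333.

Δy* = 5.3333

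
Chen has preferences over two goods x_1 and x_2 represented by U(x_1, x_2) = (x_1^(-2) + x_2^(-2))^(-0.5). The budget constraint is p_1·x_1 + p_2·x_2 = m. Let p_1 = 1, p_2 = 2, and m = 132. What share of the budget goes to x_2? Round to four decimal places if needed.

MU_x_1 ∝ x_1^(-3), MU_x_2 ∝ x_2^(-3), so MRS = (x_2/x_1)^(3) = p_1/p_2.
Hence x_2/x_1 = (p_1/p_2)^(1/(3)), i.e. raised to the 1/3 power.
With the ratio pinned down, the budget gives x_1* = m/(p_1 + p_2·(x_2/x_1)) and x_2* = (x_2/x_1)·x_1*.
Numerically x_2/x_1 = 0.793701, so x_1* = 132/(1 + 2·0.793701) = 51.0164 and x_2* = 0.793701·51.0164 = 40.4918.
Expenditure on x_2: 2·40.4918 = 80.9836; share = 0.6135.

share on x_2 = 0.6135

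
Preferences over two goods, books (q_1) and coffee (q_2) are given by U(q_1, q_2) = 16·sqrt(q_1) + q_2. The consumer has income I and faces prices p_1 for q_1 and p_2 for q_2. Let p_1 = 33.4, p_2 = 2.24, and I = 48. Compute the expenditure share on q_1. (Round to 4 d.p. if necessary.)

Thus q_1* = (8·p_2/p_1)² — independent of I — with the rest of income spent on q_2.
Plugging in: q_1* = (8·2.24/33.4)² = 0.2879, q_2* = 17.1364.
Expenditure on q_1: 33.4·0.2879 = 9.6146; share = 0.2003.

share on q_1 = 0.2003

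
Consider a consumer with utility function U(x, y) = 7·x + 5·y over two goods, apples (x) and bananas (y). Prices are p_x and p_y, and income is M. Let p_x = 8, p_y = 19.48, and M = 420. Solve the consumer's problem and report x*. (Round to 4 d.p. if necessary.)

x* = 52.5

Perfect substitutes: compare marginal utility per dollar. 7/p_x vs 5/p_y → 0.875 vs 0.2567.
x gives more utility per dollar, so spend all income on x: x* = M/p_x, y* = 0.
Numerically: x* = 52.5, y* = 0.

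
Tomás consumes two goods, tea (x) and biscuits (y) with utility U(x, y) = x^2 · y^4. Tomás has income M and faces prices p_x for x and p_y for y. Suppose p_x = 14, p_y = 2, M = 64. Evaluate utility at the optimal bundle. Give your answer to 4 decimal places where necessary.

Demand: x*(p_x,p_y,M) = 1/3·M/p_x and y* = 2/3·M/p_y.
At p_x=14, p_y=2, M=64: x* = 1/3·64/14 = 1.5238, y* = 21.3333.
Utility at the optimum: U(1.5238, 21.3333) = 480945.9193.

V = 480945.9193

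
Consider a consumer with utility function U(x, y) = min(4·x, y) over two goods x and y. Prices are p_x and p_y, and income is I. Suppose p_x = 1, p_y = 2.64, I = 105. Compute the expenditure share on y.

With perfect complements, no substitution: consume in ratio x:y = 1:4.
Budget: p_x·x + p_y·4·x = I, so (p_x + 4·p_y)·x = I.
Demand: x*(p_x,p_y,I) = I/(p_x + 4·p_y), y* = 4·I/(p_x + 4·p_y).
Here 1 + 4·2.64 = 11.56, giving x* = 9.083 and y* = 36.3322.
Expenditure on y: 2.64·36.3322 = 95.917; share = 0.9135.

share on y = 0.9135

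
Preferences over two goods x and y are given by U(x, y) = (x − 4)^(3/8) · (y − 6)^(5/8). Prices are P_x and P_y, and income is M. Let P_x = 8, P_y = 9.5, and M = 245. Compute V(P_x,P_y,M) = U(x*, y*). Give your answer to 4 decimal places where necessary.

Substituting into the budget: x* = 4 + 0.375·(M − 4·P_x − 6·P_y)/P_x, and y* = 6 + 0.625·(…)/P_y.
Discretionary income = 245 − 4·8 − 6·9.5 = 156; x* = 4 + 0.375·156/8 = 11.3125; y* = 6 + 0.625·156/9.5 = 16.2632.
Utility at the optimum: U(11.3125, 16.2632) = 9.0381.

V = 9.0381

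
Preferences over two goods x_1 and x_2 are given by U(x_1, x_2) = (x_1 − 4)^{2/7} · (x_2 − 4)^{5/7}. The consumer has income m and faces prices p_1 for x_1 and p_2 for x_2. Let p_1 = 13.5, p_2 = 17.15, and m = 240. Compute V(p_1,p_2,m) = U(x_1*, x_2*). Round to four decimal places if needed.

Let x_1' = x_1−4, x_2' = x_2−4. MRS = (2/5)·x_2'/x_1' = p_1/p_2.
Substituting into the budget: x_1* = 4 + 2/7·(m − 4·p_1 − 4·p_2)/p_1, and x_2* = 4 + 5/7·(…)/p_2.
Discretionary income = 240 − 4·13.5 − 4·17.15 = 117.4; x_1* = 4 + 2/7·117.4/13.5 = 6.4847; x_2* = 4 + 5/7·117.4/17.15 = 8.8896.
Utility at the optimum: U(6.4847, 8.8896) = 4.0297.

V = 4.0297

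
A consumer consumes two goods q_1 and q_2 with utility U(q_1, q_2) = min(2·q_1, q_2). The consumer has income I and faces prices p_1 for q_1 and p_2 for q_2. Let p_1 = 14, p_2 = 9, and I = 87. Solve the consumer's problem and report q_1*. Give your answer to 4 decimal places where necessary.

q_1* = 2.7188

Leontief preferences: the optimum is at the kink where q_1/1 = q_2/2, i.e. q_2 = 2·q_1.
Budget: p_1·q_1 + p_2·2·q_1 = I, so (p_1 + 2·p_2)·q_1 = I.
Demand: q_1*(p_1,p_2,I) = I/(p_1 + 2·p_2), q_2* = 2·I/(p_1 + 2·p_2).
Here 14 + 2·9 = 32, giving q_1* = 2.7188.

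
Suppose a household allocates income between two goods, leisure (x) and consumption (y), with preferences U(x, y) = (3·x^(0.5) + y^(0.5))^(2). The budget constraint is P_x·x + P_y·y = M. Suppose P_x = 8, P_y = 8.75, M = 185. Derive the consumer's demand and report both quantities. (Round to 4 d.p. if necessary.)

With the ratio pinned down, the budget gives x* = M/(P_x + P_y·(y/x)) and y* = (y/x)·x*.
Numerically y/x = 0.09288, so x* = 185/(8 + 8.75·0.09288) = 20.9924 and y* = 0.09288·20.9924 = 1.9498.

x* = 20.9924, y* = 1.9498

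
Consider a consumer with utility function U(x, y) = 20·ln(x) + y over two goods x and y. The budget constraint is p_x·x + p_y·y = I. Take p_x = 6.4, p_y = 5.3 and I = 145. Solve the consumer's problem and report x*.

x* = 16.5625

MU_x = 20/x, MU_y = 1. Tangency: 20/x = p_x/p_y.
So x*(p_x,p_y) = 20·p_y/p_x, independent of income; and y* = (I − 20·p_y)/p_y.
At the given prices: x* = 20·5.3/6.4 = 16.5625.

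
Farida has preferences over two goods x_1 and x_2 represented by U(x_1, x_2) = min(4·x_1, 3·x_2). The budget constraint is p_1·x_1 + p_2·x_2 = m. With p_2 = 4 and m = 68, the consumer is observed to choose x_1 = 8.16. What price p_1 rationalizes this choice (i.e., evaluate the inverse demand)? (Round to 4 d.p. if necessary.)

With perfect complements, no substitution: consume in ratio x_1:x_2 = 3:4.
Budget: p_1·x_1 + p_2·(4/3)·x_1 = m, so (3·p_1 + 4·p_2)·x_1 = 3·m.
Demand: x_1*(p_1,p_2,m) = 3·m/(3·p_1 + 4·p_2), x_2* = 4·m/(3·p_1 + 4·p_2).
Set x_1* = 8.16 in the demand function and solve for p_1: p_1 = 3.

p_1 = 3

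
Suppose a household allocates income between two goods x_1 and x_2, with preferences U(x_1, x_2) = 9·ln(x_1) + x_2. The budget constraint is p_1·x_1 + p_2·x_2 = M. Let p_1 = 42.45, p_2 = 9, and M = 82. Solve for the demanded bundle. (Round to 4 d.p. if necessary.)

x_1* = 1.9081, x_2* = 0.1111

At the given prices: x_1* = 9·9/42.45 = 1.9081, and x_2* = 0.1111.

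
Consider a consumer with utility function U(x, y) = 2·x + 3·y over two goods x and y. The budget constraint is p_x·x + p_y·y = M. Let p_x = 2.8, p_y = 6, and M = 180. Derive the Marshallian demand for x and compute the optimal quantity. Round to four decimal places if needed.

x* = 64.2857

Perfect substitutes: compare marginal utility per dollar. 2/p_x vs 3/p_y → 0.7143 vs 0.5.
x gives more utility per dollar, so spend all income on x: x* = M/p_x, y* = 0.
Numerically: x* = 64.2857, y* = 0.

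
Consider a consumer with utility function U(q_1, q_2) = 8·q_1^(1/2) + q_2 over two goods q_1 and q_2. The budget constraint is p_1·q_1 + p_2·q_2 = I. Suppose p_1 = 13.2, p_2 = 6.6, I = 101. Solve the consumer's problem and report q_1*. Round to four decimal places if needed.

Set MRS = p_1/p_2: 4·q_1^(−1/2) = p_1/p_2.
Thus q_1* = (4·p_2/p_1)² — independent of I — with the rest of income spent on q_2.
Plugging in: q_1* = (4·6.6/13.2)² = 4.

q_1* = 4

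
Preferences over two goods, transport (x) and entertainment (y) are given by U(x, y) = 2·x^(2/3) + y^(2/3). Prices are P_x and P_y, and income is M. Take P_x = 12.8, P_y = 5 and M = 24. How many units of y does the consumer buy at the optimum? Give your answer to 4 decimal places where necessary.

y* = 2.1615

MRS = MU_x/MU_y = 2·(y/x)^(1/3). Set equal to P_x/P_y.
Hence y/x = ((1/2)·P_x/P_y)^(1/(1/3)), i.e. raised to the 3 power.
Substitute y = (y/x)·x into the budget: x* = M/(P_x + P_y·(y/x)).
Numerically y/x = 2.097152, so x* = 24/(12.8 + 5·2.097152) = 1.0307 and y* = 2.097152·1.0307 = 2.1615.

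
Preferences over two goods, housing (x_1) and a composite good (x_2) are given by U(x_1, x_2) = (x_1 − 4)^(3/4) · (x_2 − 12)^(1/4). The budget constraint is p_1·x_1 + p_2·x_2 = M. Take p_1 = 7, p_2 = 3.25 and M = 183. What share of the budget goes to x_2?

share on x_2 = 0.3716

MRS = 3·(x_2−12)/(x_1−4). Tangency with p_1/p_2 gives x_2−12 = (1/3)·(p_1/p_2)·(x_1−4).
Substituting into the budget: x_1* = 4 + 0.75·(M − 4·p_1 − 12·p_2)/p_1, and x_2* = 12 + 0.25·(…)/p_2.
Discretionary income = 183 − 4·7 − 12·3.25 = 116; x_1* = 4 + 0.75·116/7 = 16.4286; x_2* = 12 + 0.25·116/3.25 = 20.9231.
Expenditure on x_2: 3.25·20.9231 = 68; share = 0.3716.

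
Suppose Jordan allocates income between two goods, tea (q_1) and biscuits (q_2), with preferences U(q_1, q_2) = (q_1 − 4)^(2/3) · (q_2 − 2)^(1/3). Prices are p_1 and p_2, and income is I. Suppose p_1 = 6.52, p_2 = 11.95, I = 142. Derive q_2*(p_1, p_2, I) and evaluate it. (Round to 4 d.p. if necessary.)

q_2* = 4.5668

Discretionary income = 142 − 4·6.52 − 2·11.95 = 92.02; q_2* = 2 + 1/3·92.02/11.95 = 4.5668.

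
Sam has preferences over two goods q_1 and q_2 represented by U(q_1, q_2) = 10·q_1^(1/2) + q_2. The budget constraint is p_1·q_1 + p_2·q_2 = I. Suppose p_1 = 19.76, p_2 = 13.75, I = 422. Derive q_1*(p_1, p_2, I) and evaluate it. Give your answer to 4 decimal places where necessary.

q_1* = 12.1052

Solve: √q_1 = 5·p_2/p_1, so q_1*(p_1,p_2) = (5·p_2/p_1)², and q_2* = (I − p_1·q_1*)/p_2.
Plugging in: q_1* = (5·13.75/19.76)² = 12.1052.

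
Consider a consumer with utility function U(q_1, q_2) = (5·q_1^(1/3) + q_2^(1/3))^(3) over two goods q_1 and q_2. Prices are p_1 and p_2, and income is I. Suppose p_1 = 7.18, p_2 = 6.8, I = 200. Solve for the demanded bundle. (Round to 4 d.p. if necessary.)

From the CES first-order condition, 5·(q_2/q_1)^(2/3) = p_1/p_2.
Solve for the ratio: q_2/q_1 = [(1/5)·p_1/p_2]^(1.5).
With the ratio pinned down, the budget gives q_1* = I/(p_1 + p_2·(q_2/q_1)) and q_2* = (q_2/q_1)·q_1*.
Numerically q_2/q_1 = 0.097044, so q_1* = 200/(7.18 + 6.8·0.097044) = 25.5105 and q_2* = 0.097044·25.5105 = 2.4756.

q_1* = 25.5105, q_2* = 2.4756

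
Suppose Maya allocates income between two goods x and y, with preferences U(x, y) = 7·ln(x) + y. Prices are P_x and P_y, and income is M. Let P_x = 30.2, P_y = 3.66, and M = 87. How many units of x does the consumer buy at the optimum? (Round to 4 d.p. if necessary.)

x* = 0.8483

MU_x = 7/x, MU_y = 1. Tangency: 7/x = P_x/P_y.
So x*(P_x,P_y) = 7·P_y/P_x, independent of income; and y* = (M − 7·P_y)/P_y.
At the given prices: x* = 7·3.66/30.2 = 0.8483.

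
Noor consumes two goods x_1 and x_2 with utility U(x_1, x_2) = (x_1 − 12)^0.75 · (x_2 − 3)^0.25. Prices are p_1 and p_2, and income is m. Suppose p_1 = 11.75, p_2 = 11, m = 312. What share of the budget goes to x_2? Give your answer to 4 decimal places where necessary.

Substituting into the budget: x_1* = 12 + 0.75·(m − 12·p_1 − 3·p_2)/p_1, and x_2* = 3 + 0.25·(…)/p_2.
Discretionary income = 312 − 12·11.75 − 3·11 = 138; x_1* = 12 + 0.75·138/11.75 = 20.8085; x_2* = 3 + 0.25·138/11 = 6.1364.
Expenditure on x_2: 11·6.1364 = 67.5; share = 0.2163.

share on x_2 = 0.2163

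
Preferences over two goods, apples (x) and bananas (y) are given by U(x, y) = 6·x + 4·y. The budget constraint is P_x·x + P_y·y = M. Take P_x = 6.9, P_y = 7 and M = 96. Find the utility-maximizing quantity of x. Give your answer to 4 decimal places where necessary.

x* = 13.913

Perfect substitutes: compare marginal utility per dollar. 6/P_x vs 4/P_y → 0.8696 vs 0.5714.
x gives more utility per dollar, so spend all income on x: x* = M/P_x, y* = 0.
Numerically: x* = 13.913, y* = 0.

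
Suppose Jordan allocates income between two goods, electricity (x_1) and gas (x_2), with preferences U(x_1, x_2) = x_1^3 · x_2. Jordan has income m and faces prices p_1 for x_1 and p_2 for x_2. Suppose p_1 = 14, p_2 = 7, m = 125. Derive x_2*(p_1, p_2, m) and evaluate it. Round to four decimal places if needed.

x_2* = 4.4643

MU_x_1/MU_x_2 = (3·x_2)/(x_1); tangency sets this equal to p_1/p_2.
So 3·p_2·x_2 = p_1·x_1; combined with the budget, a share 0.75 of income goes to x_1.
Demand: x_1*(p_1,p_2,m) = 0.75·m/p_1 and x_2* = 0.25·m/p_2.
At p_1=14, p_2=7, m=125: x_2* = 0.25·125/7 = 4.4643.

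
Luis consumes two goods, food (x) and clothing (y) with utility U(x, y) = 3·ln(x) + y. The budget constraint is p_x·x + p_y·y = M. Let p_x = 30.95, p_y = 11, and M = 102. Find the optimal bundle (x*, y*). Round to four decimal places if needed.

Set MRS = p_x/p_y: (3/x)/1 = p_x/p_y.
So x*(p_x,p_y) = 3·p_y/p_x, independent of income; and y* = (M − 3·p_y)/p_y.
At the given prices: x* = 3·11/30.95 = 1.0662, and y* = 6.2727.

x* = 1.0662, y* = 6.2727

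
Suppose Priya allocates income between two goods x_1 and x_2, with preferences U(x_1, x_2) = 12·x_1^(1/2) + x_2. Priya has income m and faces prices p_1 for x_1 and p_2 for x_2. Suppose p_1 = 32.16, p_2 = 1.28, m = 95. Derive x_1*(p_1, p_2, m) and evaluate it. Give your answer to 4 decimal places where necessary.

x_1* = 0.057

MU_x_1 = 6/√x_1, MU_x_2 = 1. Tangency: 6/√x_1 = p_1/p_2.
Solve: √x_1 = 6·p_2/p_1, so x_1*(p_1,p_2) = (6·p_2/p_1)², and x_2* = (m − p_1·x_1*)/p_2.
Plugging in: x_1* = (6·1.28/32.16)² = 0.057.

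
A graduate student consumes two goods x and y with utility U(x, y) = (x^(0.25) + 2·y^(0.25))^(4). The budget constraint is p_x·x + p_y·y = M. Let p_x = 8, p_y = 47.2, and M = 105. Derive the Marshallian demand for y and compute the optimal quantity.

y* = 1.2955

MRS = MU_x/MU_y = (1/2)·(y/x)^(0.75). Set equal to p_x/p_y.
Hence y/x = (2·p_x/p_y)^(1/(0.75)), i.e. raised to the 4/3 power.
Substitute y = (y/x)·x into the budget: x* = M/(p_x + p_y·(y/x)).
Numerically y/x = 0.236358, so x* = 105/(8 + 47.2·0.236358) = 5.4813 and y* = 0.236358·5.4813 = 1.2955.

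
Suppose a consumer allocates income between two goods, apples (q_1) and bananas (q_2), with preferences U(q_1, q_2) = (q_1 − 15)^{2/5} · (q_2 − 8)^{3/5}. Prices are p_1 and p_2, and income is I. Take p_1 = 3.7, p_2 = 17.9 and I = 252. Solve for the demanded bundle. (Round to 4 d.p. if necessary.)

q_1* = 20.7622, q_2* = 9.7866

Substituting into the budget: q_1* = 15 + 0.4·(I − 15·p_1 − 8·p_2)/p_1, and q_2* = 8 + 0.6·(…)/p_2.
Discretionary income = 252 − 15·3.7 − 8·17.9 = 53.3; q_1* = 15 + 0.4·53.3/3.7 = 20.7622; q_2* = 8 + 0.6·53.3/17.9 = 9.7866.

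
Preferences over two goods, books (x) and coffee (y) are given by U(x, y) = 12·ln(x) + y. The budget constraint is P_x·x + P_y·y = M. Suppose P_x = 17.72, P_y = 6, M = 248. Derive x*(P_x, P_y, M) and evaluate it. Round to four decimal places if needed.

MU_x = 12/x, MU_y = 1. Tangency: 12/x = P_x/P_y.
So x*(P_x,P_y) = 12·P_y/P_x, independent of income; and y* = (M − 12·P_y)/P_y.
At the given prices: x* = 12·6/17.72 = 4.0632.

x* = 4.0632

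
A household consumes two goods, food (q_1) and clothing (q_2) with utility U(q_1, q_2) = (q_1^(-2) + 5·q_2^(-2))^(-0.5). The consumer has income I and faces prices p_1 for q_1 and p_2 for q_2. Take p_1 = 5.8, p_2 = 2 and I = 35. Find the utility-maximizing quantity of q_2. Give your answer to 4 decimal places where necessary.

From the CES first-order condition, (1/5)·(q_2/q_1)^(3) = p_1/p_2.
Hence q_2/q_1 = (5·p_1/p_2)^(1/(3)), i.e. raised to the 1/3 power.
With the ratio pinned down, the budget gives q_1* = I/(p_1 + p_2·(q_2/q_1)) and q_2* = (q_2/q_1)·q_1*.
Numerically q_2/q_1 = 2.438499, so q_1* = 35/(5.8 + 2·2.438499) = 3.2781 and q_2* = 2.438499·3.2781 = 7.9936.

q_2* = 7.9936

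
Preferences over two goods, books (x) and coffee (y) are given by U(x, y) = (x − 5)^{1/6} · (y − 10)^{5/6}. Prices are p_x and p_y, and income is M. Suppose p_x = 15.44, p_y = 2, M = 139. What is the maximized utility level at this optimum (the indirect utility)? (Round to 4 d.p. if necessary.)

MRS = (1/5)·(y−10)/(x−5). Tangency with p_x/p_y gives y−10 = 5·(p_x/p_y)·(x−5).
After buying the subsistence bundle (5, 10), a share 1/6 of the remaining income goes to x: x* = 5 + 1/6·(M − 5p_x − 10p_y)/p_x.
Discretionary income = 139 − 5·15.44 − 10·2 = 41.8; x* = 5 + 1/6·41.8/15.44 = 5.4512; y* = 10 + 5/6·41.8/2 = 27.4167.
Utility at the optimum: U(5.4512, 27.4167) = 9.474.

V = 9.474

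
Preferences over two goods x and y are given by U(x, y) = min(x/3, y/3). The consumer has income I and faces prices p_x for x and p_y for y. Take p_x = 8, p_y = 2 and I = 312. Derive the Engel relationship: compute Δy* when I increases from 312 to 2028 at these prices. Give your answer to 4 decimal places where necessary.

With perfect complements, no substitution: consume in ratio x:y = 3:3.
Budget: p_x·x + p_y·x = I, so (3·p_x + 3·p_y)·x = 3·I.
Demand: x*(p_x,p_y,I) = 3·I/(3·p_x + 3·p_y), y* = 3·I/(3·p_x + 3·p_y).
Here 3·8 + 3·2 = 30, giving y* = 31.2.
At I' = 2028: y* = 202.8. Change: 202.8 − 31.2 = 171.6.

Δy* = 171.6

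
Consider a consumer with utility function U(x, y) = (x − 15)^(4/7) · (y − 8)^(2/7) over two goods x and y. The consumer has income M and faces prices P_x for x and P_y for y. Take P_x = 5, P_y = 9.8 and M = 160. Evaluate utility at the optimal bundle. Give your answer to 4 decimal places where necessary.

V = 0.6066

This is Cobb-Douglas in (x−15, y−8): tangency gives 4/7·P_y·(y−8) = 2/7·P_x·(x−15).
After buying the subsistence bundle (15, 8), a share 2/3 of the remaining income goes to x: x* = 15 + 2/3·(M − 15P_x − 8P_y)/P_x.
Discretionary income = 160 − 15·5 − 8·9.8 = 6.6; x* = 15 + 2/3·6.6/5 = 15.88; y* = 8 + 1/3·6.6/9.8 = 8.2245.
Utility at the optimum: U(15.88, 8.2245) = 0.6066.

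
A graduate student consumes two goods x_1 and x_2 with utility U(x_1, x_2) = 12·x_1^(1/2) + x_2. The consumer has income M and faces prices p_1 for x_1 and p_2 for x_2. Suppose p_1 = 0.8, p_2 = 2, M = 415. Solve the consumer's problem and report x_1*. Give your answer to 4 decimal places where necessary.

x_1* = 225

Utility is quasi-linear in x_2; the FOC for x_1 is 6/√x_1 = p_1/p_2.
Thus x_1* = (6·p_2/p_1)² — independent of M — with the rest of income spent on x_2.
Plugging in: x_1* = (6·2/0.8)² = 225.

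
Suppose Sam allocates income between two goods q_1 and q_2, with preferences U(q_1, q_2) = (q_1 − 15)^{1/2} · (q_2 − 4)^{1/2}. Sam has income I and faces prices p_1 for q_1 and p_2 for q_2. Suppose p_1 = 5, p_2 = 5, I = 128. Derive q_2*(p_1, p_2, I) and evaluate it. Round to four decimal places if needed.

q_2* = 7.3

This is Cobb-Douglas in (q_1−15, q_2−4): tangency gives 0.5·p_2·(q_2−4) = 0.5·p_1·(q_1−15).
After buying the subsistence bundle (15, 4), a share 0.5 of the remaining income goes to q_1: q_1* = 15 + 0.5·(I − 15p_1 − 4p_2)/p_1.
Discretionary income = 128 − 15·5 − 4·5 = 33; q_2* = 4 + 0.5·33/5 = 7.3.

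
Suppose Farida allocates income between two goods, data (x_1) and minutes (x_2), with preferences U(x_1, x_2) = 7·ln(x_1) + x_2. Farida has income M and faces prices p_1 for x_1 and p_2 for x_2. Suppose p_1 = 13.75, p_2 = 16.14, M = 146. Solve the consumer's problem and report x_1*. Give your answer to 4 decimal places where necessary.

x_1* = 8.2167

MU_x_1 = 7/x_1, MU_x_2 = 1. Tangency: 7/x_1 = p_1/p_2.
So x_1*(p_1,p_2) = 7·p_2/p_1, independent of income; and x_2* = (M − 7·p_2)/p_2.
At the given prices: x_1* = 7·16.14/13.75 = 8.2167.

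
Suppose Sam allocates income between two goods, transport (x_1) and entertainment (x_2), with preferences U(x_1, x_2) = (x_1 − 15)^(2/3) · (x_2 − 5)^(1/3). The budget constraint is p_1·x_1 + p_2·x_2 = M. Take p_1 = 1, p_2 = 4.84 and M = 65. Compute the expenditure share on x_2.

share on x_2 = 0.5046

Let x_1' = x_1−15, x_2' = x_2−5. MRS = 2·x_2'/x_1' = p_1/p_2.
Substituting into the budget: x_1* = 15 + 2/3·(M − 15·p_1 − 5·p_2)/p_1, and x_2* = 5 + 1/3·(…)/p_2.
Discretionary income = 65 − 15·1 − 5·4.84 = 25.8; x_1* = 15 + 2/3·25.8/1 = 32.2; x_2* = 5 + 1/3·25.8/4.84 = 6.7769.
Expenditure on x_2: 4.84·6.7769 = 32.8; share = 0.5046.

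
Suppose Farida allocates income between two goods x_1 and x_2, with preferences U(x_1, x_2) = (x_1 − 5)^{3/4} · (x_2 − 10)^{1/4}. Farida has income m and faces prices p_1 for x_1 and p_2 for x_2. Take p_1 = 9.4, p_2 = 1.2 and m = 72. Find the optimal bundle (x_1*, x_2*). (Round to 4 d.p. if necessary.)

Discretionary income = 72 − 5·9.4 − 10·1.2 = 13; x_1* = 5 + 0.75·13/9.4 = 6.0372; x_2* = 10 + 0.25·13/1.2 = 12.7083.

x_1* = 6.0372, x_2* = 12.7083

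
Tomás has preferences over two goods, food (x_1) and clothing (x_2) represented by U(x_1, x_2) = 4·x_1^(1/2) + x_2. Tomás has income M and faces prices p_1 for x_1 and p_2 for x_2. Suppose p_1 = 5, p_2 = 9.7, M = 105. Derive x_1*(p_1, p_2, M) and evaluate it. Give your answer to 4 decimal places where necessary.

Thus x_1* = (2·p_2/p_1)² — independent of M — with the rest of income spent on x_2.
Plugging in: x_1* = (2·9.7/5)² = 15.0544.

x_1* = 15.0544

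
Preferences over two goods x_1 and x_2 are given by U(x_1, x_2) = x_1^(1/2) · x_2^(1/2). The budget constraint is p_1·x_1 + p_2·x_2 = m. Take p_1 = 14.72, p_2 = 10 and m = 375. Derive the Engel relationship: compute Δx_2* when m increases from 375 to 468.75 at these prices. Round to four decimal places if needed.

Δx_2* = 4.6875

MU_x_1/MU_x_2 = (0.5·x_2)/(0.5·x_1); tangency sets this equal to p_1/p_2.
So 0.5·p_2·x_2 = 0.5·p_1·x_1; combined with the budget, a share 0.5 of income goes to x_1.
Demand: x_1*(p_1,p_2,m) = 0.5·m/p_1 and x_2* = 0.5·m/p_2.
At p_1=14.72, p_2=10, m=375: x_2* = 0.5·375/10 = 18.75.
At m' = 468.75: x_2* = 23.4375. Change: 23.4375 − 18.75 = 4.6875.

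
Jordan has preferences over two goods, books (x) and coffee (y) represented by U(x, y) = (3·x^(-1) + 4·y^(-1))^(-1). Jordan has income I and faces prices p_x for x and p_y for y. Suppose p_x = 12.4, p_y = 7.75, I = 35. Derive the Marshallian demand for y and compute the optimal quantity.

MU_x ∝ 3·x^(-2), MU_y ∝ 4·y^(-2), so MRS = (3/4)·(y/x)^(2) = p_x/p_y.
Solve for the ratio: y/x = [(4/3)·p_x/p_y]^(0.5).
With the ratio pinned down, the budget gives x* = I/(p_x + p_y·(y/x)) and y* = (y/x)·x*.
Numerically y/x = 1.460593, so x* = 35/(12.4 + 7.75·1.460593) = 1.4756 and y* = 1.460593·1.4756 = 2.1552.

y* = 2.1552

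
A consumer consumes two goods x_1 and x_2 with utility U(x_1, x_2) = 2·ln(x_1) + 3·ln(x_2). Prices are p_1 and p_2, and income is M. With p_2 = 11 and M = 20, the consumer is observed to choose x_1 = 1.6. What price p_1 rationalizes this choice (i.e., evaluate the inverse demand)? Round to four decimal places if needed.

MU_x_1/MU_x_2 = (2·x_2)/(3·x_1); tangency sets this equal to p_1/p_2.
So 2·p_2·x_2 = 3·p_1·x_1; combined with the budget, a share 0.4 of income goes to x_1.
Demand: x_1*(p_1,p_2,M) = 0.4·M/p_1 and x_2* = 0.6·M/p_2.
Set x_1* = 1.6 in the demand function and solve for p_1: p_1 = 5.

p_1 = 5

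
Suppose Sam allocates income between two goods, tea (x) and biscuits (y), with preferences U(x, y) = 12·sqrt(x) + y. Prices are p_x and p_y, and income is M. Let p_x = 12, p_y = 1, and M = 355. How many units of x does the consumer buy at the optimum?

Utility is quasi-linear in y; the FOC for x is 6/√x = p_x/p_y.
Thus x* = (6·p_y/p_x)² — independent of M — with the rest of income spent on y.
Plugging in: x* = (6·1/12)² = 0.25.

x* = 0.25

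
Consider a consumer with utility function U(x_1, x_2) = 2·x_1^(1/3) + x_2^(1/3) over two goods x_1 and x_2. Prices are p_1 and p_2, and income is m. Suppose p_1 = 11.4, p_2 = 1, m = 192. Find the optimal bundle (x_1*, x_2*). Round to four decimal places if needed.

From the CES first-order condition, 2·(x_2/x_1)^(2/3) = p_1/p_2.
Hence x_2/x_1 = ((1/2)·p_1/p_2)^(1/(2/3)), i.e. raised to the 1.5 power.
Substitute x_2 = (x_2/x_1)·x_1 into the budget: x_1* = m/(p_1 + p_2·(x_2/x_1)).
Numerically x_2/x_1 = 13.608563, so x_1* = 192/(11.4 + 1·13.608563) = 7.6774 and x_2* = 13.608563·7.6774 = 104.478.

x_1* = 7.6774, x_2* = 104.478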